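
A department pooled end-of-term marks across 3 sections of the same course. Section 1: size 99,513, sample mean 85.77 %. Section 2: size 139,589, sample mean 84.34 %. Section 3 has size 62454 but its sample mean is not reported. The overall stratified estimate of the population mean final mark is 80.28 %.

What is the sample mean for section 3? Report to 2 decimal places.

62.46

N = 99513 + 139589 + 62454 = 301556.
Overall total = μ·N = 80.28·301556 = 24208915.68.
Subtract the known strata: 99513·85.77 + 139589·84.34 = 20308166.27.
Remaining total for section 3: 24208915.68 − 20308166.27 = 3900749.41.
Divide by its size: 3900749.41 / 62454 = 62.4580... → 62.46.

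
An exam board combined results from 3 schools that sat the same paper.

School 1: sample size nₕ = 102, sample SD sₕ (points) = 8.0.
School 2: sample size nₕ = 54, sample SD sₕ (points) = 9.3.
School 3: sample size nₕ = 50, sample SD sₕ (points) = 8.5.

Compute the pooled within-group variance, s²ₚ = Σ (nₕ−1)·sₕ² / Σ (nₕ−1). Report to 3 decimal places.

71.863

Degrees of freedom: 101 + 53 + 49 = 203.
Σ(nₕ−1)sₕ² = 101·64 + 53·86.49 + 49·72.25 = 14588.22.
s²ₚ = 14588.22 / 203 = 71.86315... → 71.863.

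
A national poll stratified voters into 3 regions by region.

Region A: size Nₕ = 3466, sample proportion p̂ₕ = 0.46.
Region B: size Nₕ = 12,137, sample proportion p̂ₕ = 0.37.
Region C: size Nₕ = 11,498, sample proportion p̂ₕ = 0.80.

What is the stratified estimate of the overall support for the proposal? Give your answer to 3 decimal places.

0.564

Wₕ = Nₕ/N with N = 27101: 0.1279, 0.4478, 0.4243.
p̂_st = 0.1279·0.46 + 0.4478·0.37 + 0.4243·0.80 ≈ 0.56394... → 0.564.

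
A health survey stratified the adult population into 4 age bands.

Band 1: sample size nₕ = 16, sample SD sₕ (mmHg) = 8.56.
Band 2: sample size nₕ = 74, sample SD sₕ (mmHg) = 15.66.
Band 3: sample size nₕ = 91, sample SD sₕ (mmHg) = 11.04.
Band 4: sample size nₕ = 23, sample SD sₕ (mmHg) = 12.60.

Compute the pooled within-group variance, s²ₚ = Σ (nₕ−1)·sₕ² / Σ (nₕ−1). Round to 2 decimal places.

1: (16−1)·8.56² = 15·73.2736 = 1099.104
2: (74−1)·15.66² = 73·245.2356 = 17902.1988
3: (91−1)·11.04² = 90·121.8816 = 10969.344
4: (23−1)·12.60² = 22·158.76 = 3492.72
Numerator = 33463.3668; denominator = Σ(nₕ−1) = 200.
s²ₚ = 33463.3668/200 = 167.3168... → 167.32.

167.32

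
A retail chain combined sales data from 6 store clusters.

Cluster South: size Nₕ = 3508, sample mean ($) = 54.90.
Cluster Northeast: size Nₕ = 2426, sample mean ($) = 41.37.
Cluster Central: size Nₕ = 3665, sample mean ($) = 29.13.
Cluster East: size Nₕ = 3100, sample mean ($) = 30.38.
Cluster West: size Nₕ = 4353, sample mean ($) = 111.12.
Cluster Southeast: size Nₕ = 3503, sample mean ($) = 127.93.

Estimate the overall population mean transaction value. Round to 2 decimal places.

N = 3508 + 2426 + 3665 + 3100 + 4353 + 3503 = 20555.
Weight each subgroup mean by Nₕ/N and sum.
Σ Nₕx̄ₕ = 3508·54.90 + 2426·41.37 + 3665·29.13 + 3100·30.38 + 4353·111.12 + 3503·127.93 = 192589.2 + 100363.62 + 106761.45 + 94178 + 483705.36 + 448138.79 = 1425736.42.
Divide by N: 1425736.42 / 20555 = 69.3620... → 69.36.

69.36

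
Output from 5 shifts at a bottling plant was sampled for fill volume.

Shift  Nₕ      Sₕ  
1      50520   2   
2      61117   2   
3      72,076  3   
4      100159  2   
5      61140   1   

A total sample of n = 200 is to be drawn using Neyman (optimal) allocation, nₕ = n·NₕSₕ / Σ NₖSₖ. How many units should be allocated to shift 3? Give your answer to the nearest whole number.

62

1: NₕSₕ = 50520·2 = 101040
2: NₕSₕ = 61117·2 = 122234
3: NₕSₕ = 72076·3 = 216228
4: NₕSₕ = 100159·2 = 200318
5: NₕSₕ = 61140·1 = 61140
Σ NₕSₕ = 700960.
n_3 = 200·216228/700960 = 61.695... → 62.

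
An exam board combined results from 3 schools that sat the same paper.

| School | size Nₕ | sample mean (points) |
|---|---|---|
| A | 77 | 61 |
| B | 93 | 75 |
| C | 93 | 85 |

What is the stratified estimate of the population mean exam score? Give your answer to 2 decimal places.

74.44

N = 263; weights Wₕ = Nₕ/N = (0.2928, 0.3536, 0.3536).
x̄_st = Σ Wₕ·x̄ₕ = 0.2928·61 + 0.3536·75 + 0.3536·85 ≈ 74.4373...
→ 74.44.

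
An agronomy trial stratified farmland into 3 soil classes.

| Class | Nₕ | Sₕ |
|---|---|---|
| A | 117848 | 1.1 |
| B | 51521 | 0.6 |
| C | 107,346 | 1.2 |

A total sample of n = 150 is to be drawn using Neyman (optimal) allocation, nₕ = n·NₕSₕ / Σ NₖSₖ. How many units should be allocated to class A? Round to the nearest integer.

67

Σ NₕSₕ = 117848·1.1 + 51521·0.6 + 107346·1.2 = 289360.6.
Share for A: 129632.8/289360.6 = 0.44800.
n_A = 150 × 0.44800 = 67.200... → 67.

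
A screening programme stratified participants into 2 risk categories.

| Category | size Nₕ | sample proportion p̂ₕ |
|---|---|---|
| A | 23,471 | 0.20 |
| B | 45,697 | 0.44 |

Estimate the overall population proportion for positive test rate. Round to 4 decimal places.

N = 23471 + 45697 = 69168.
Overall proportion = Σ (Nₕ/N)·p̂ₕ.
Σ Nₕp̂ₕ = 4694.2 + 20106.68 = 24800.88.
24800.88 / 69168 = 0.358560... → 0.3586.

0.3586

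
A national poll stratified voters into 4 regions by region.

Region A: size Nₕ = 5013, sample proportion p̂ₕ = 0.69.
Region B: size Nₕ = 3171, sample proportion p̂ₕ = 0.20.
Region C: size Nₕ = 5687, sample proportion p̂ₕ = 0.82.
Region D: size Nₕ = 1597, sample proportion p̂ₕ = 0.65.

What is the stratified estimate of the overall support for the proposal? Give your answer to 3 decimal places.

0.633

N = 5013 + 3171 + 5687 + 1597 = 15468.
Overall proportion = Σ (Nₕ/N)·p̂ₕ.
Σ Nₕp̂ₕ = 3458.97 + 634.2 + 4663.34 + 1038.05 = 9794.56.
9794.56 / 15468 = 0.63321... → 0.633.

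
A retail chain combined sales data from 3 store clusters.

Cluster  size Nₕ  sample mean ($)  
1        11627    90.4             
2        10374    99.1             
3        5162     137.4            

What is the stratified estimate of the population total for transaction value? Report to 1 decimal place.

2788403.0

1: 11627·90.4 = 1051080.8
2: 10374·99.1 = 1028063.4
3: 5162·137.4 = 709258.8
τ̂ = Σ Nₕx̄ₕ = 2788403.0.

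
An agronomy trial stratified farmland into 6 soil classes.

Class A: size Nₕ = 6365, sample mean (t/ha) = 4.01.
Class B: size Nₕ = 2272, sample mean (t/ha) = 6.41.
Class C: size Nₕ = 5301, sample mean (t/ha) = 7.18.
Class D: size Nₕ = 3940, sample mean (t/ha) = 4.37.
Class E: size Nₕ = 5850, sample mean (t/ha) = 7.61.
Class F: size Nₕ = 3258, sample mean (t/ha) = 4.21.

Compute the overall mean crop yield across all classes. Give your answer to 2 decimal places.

x̄_st = (Σ Nₕx̄ₕ) / (Σ Nₕ) = (6365·4.01 + 2272·6.41 + 5301·7.18 + 3940·4.37 + 5850·7.61 + 3258·4.21) / 26986
= 153600.83 / 26986 = 5.6919... → 5.69.

5.69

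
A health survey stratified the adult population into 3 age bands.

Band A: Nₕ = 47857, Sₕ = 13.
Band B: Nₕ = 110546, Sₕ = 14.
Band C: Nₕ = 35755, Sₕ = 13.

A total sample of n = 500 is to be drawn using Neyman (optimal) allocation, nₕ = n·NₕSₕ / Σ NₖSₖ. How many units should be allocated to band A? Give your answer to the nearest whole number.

118

Σ NₕSₕ = 47857·13 + 110546·14 + 35755·13 = 2634600.
Share for A: 622141/2634600 = 0.23614.
n_A = 500 × 0.23614 = 118.071... → 118.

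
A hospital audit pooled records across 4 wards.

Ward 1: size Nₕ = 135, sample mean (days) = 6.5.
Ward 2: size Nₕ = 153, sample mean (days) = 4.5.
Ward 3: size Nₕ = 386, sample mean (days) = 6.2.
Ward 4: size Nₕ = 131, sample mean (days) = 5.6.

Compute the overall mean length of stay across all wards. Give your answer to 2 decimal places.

5.83

N = 135 + 153 + 386 + 131 = 805.
Overall mean = Σ (Nₕ/N)·x̄ₕ — weight by population share, not a simple average.
Σ Nₕx̄ₕ = 135·6.5 + 153·4.5 + 386·6.2 + 131·5.6 = 877.5 + 688.5 + 2393.2 + 733.6 = 4692.8.
Divide by N: 4692.8 / 805 = 5.8296... → 5.83.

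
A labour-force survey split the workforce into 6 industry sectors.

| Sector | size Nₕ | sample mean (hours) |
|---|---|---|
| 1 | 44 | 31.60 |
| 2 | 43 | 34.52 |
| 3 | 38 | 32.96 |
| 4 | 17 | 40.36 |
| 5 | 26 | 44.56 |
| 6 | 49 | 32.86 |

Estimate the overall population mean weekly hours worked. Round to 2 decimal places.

N = 44 + 43 + 38 + 17 + 26 + 49 = 217.
The stratified mean weights each stratum mean by its population share Nₕ/N.
Σ Nₕx̄ₕ = 44·31.60 + 43·34.52 + 38·32.96 + 17·40.36 + 26·44.56 + 49·32.86 = 1390.4 + 1484.36 + 1252.48 + 686.12 + 1158.56 + 1610.14 = 7582.06.
Divide by N: 7582.06 / 217 = 34.9404... → 34.94.

34.94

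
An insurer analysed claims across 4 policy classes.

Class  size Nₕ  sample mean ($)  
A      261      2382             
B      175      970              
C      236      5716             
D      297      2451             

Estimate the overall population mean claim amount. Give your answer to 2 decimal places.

2960.14

x̄_st = (Σ Nₕx̄ₕ) / (Σ Nₕ) = (261·2382 + 175·970 + 236·5716 + 297·2451) / 969
= 2868375 / 969 = 2960.1393... → 2960.14.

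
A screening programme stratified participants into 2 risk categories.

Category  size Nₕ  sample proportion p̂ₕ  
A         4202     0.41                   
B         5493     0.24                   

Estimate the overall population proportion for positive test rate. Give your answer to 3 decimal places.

Wₕ = Nₕ/N with N = 9695: 0.4334, 0.5666.
p̂_st = 0.4334·0.41 + 0.5666·0.24 ≈ 0.31368... → 0.314.

0.314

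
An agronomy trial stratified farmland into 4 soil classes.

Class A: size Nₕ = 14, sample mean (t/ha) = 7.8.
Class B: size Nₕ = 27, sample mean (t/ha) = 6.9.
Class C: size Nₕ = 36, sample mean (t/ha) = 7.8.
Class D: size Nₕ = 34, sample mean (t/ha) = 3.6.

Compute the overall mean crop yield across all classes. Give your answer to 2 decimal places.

6.29

x̄_st = (Σ Nₕx̄ₕ) / (Σ Nₕ) = (14·7.8 + 27·6.9 + 36·7.8 + 34·3.6) / 111
= 698.7 / 111 = 6.2946... → 6.29.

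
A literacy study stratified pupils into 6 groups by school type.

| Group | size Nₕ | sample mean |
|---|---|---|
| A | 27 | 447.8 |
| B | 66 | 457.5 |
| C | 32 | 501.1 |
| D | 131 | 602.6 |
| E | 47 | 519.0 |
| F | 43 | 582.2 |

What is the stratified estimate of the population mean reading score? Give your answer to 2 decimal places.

x̄_st = (Σ Nₕx̄ₕ) / (Σ Nₕ) = (27·447.8 + 66·457.5 + 32·501.1 + 131·602.6 + 47·519.0 + 43·582.2) / 346
= 186689 / 346 = 539.5636... → 539.56.

539.56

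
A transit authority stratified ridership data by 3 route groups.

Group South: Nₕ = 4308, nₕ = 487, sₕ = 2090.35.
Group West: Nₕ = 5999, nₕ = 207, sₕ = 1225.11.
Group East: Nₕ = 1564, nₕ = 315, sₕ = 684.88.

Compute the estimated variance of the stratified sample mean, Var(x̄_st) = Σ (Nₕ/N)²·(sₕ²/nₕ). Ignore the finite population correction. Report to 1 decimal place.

3059.2

N = 11871. Term for each stratum: Wₕ²sₕ²/nₕ.
Var(x̄_st) = 1181.6418 + 1851.6672 + 25.8474 = 3059.1564 → 3059.2.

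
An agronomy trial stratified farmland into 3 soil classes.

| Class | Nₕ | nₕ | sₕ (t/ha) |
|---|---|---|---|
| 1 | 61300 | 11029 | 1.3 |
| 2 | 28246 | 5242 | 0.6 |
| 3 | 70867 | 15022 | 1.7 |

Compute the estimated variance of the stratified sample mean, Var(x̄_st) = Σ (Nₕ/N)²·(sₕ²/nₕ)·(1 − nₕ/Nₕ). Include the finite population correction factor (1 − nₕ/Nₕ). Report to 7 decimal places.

0.0000497

N = 160413; Wₕ = Nₕ/N.
class 1: (61300/160413)²·1.3²/11029·(1 − 11029/61300) = 0.0000183506
class 2: (28246/160413)²·0.6²/5242·(1 − 5242/28246) = 0.0000017342
class 3: (70867/160413)²·1.7²/15022·(1 − 15022/70867) = 0.0000295883
Sum = 0.0000496730 → 0.0000497.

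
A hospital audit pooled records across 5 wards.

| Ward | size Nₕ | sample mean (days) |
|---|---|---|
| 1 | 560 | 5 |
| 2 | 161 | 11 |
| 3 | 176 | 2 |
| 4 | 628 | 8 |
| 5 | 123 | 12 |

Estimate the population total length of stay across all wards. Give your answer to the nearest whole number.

1: 560·5 = 2800
2: 161·11 = 1771
3: 176·2 = 352
4: 628·8 = 5024
5: 123·12 = 1476
τ̂ = Σ Nₕx̄ₕ = 11423.

11423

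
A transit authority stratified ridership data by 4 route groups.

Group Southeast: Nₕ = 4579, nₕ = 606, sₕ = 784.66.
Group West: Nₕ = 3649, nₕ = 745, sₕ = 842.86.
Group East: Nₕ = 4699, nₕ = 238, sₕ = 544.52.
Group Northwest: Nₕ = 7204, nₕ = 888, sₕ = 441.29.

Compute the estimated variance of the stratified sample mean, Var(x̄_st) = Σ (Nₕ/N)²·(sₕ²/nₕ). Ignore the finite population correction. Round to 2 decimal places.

179.86

N = 20131; Wₕ = Nₕ/N.
group Southeast: (4579/20131)²·784.66²/606 = 52.56552
group West: (3649/20131)²·842.86²/745 = 31.33081
group East: (4699/20131)²·544.52²/238 = 67.87829
group Northwest: (7204/20131)²·441.29²/888 = 28.08354
Sum = 179.85817 → 179.86.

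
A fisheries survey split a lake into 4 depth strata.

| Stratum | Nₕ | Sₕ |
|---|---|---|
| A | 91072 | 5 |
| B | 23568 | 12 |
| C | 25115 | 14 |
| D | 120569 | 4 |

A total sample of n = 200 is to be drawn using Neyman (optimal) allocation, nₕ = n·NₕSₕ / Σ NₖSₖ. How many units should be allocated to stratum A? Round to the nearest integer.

A: NₕSₕ = 91072·5 = 455360
B: NₕSₕ = 23568·12 = 282816
C: NₕSₕ = 25115·14 = 351610
D: NₕSₕ = 120569·4 = 482276
Σ NₕSₕ = 1572062.
n_A = 200·455360/1572062 = 57.932... → 58.

58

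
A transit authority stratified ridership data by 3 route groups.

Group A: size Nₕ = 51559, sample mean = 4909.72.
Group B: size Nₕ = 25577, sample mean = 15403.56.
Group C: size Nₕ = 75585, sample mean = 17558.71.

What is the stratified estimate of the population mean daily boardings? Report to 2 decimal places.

12927.44

x̄_st = (Σ Nₕx̄ₕ) / (Σ Nₕ) = (51559·4909.72 + 25577·15403.56 + 75585·17558.71) / 152721
= 1974292202.95 / 152721 = 12927.4442... → 12927.44.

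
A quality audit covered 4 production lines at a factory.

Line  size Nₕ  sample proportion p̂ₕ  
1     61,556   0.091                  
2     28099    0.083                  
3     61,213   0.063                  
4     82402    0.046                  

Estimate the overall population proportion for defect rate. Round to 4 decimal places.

N = 61556 + 28099 + 61213 + 82402 = 233270.
Overall proportion = Σ (Nₕ/N)·p̂ₕ.
Σ Nₕp̂ₕ = 5601.596 + 2332.217 + 3856.419 + 3790.492 = 15580.724.
15580.724 / 233270 = 0.066793... → 0.0668.

0.0668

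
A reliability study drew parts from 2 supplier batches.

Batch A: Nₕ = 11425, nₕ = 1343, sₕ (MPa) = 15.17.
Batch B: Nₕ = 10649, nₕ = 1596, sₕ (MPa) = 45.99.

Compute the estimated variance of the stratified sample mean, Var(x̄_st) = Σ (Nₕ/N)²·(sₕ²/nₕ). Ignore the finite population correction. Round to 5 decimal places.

N = 22074. Term for each stratum: Wₕ²sₕ²/nₕ.
Var(x̄_st) = 0.04590347 + 0.30842495 = 0.35432842 → 0.35433.

0.35433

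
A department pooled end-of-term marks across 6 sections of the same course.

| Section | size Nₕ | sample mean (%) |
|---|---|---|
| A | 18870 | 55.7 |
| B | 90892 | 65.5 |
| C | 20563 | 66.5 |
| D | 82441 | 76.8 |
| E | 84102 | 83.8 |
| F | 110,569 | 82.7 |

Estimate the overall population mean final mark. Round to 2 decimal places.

75.83

x̄_st = (Σ Nₕx̄ₕ) / (Σ Nₕ) = (18870·55.7 + 90892·65.5 + 20563·66.5 + 82441·76.8 + 84102·83.8 + 110569·82.7) / 407437
= 30895197.2 / 407437 = 75.8282... → 75.83.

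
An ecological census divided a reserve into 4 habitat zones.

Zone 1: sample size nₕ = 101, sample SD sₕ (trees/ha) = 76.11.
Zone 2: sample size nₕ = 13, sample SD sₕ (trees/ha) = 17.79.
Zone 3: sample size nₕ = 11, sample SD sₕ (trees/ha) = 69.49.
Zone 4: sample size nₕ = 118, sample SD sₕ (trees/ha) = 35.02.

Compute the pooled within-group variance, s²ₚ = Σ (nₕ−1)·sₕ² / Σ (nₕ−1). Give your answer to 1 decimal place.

Degrees of freedom: 100 + 12 + 10 + 117 = 239.
Σ(nₕ−1)sₕ² = 100·5792.7321 + 12·316.4841 + 10·4828.8601 + 117·1226.4004 = 774848.467.
s²ₚ = 774848.467 / 239 = 3242.044... → 3242.0.

3242.0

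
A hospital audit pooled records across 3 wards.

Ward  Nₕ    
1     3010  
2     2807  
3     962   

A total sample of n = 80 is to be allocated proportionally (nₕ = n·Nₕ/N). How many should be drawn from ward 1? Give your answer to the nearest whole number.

36

Share of ward 1 = 3010/6779 = 0.44402.
Allocate 80 × 0.44402 = 35.521... → 36.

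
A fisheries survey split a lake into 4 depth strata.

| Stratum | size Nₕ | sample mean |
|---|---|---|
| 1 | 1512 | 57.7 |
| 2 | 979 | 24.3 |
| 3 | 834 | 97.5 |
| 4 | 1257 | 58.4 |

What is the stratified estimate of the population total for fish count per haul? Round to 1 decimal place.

Estimate total by summing Nₕ·x̄ₕ over strata.
1512·57.7 + 979·24.3 + 834·97.5 + 1257·58.4 = 87242.4 + 23789.7 + 81315 + 73408.8 = 265755.9.

265755.9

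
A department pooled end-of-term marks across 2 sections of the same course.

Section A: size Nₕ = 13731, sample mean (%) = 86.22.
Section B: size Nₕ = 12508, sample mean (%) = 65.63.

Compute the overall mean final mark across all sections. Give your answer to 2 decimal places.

N = 13731 + 12508 = 26239.
Overall mean = Σ (Nₕ/N)·x̄ₕ — weight by population share, not a simple average.
Σ Nₕx̄ₕ = 13731·86.22 + 12508·65.63 = 1183886.82 + 820900.04 = 2004786.86.
Divide by N: 2004786.86 / 26239 = 76.4049... → 76.40.

76.40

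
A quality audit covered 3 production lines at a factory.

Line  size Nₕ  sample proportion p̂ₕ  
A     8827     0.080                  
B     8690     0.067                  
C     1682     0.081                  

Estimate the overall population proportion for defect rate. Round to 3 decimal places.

0.074

N = 8827 + 8690 + 1682 = 19199.
Overall proportion = Σ (Nₕ/N)·p̂ₕ.
Σ Nₕp̂ₕ = 706.16 + 582.23 + 136.242 = 1424.632.
1424.632 / 19199 = 0.07420... → 0.074.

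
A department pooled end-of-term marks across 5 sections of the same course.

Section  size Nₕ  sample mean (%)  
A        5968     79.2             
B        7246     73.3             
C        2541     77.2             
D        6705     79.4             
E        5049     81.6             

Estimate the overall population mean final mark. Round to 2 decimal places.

77.95

N = 5968 + 7246 + 2541 + 6705 + 5049 = 27509.
The stratified mean weights each stratum mean by its population share Nₕ/N.
Σ Nₕx̄ₕ = 5968·79.2 + 7246·73.3 + 2541·77.2 + 6705·79.4 + 5049·81.6 = 472665.6 + 531131.8 + 196165.2 + 532377 + 411998.4 = 2144338.
Divide by N: 2144338 / 27509 = 77.9504... → 77.95.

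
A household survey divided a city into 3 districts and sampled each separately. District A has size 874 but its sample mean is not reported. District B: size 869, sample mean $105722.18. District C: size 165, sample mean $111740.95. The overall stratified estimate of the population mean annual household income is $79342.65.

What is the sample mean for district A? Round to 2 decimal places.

Σ Nₕx̄ₕ = N·μ, so 874·x̄_A = 1908·79342.65 − (869·105722.18 + 165·111740.95).
= 151385776.2 − 110309831.17 = 41075945.03.
x̄_A = 41075945.03 / 874 = 46997.6488... → 46997.65.

46997.65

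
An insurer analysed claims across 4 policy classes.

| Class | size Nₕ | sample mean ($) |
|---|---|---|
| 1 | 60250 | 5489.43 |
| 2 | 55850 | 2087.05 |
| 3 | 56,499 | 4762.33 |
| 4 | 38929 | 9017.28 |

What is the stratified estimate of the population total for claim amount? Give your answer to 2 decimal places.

Estimate total by summing Nₕ·x̄ₕ over strata.
60250·5489.43 + 55850·2087.05 + 56499·4762.33 + 38929·9017.28 = 330738157.5 + 116561742.5 + 269066882.67 + 351033693.12 = 1067400475.79.

1067400475.79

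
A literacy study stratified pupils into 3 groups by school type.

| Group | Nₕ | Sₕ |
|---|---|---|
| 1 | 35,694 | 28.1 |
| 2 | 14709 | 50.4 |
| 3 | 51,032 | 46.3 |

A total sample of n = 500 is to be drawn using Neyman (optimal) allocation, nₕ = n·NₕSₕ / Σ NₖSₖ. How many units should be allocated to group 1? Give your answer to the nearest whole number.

122

1: NₕSₕ = 35694·28.1 = 1003001.4
2: NₕSₕ = 14709·50.4 = 741333.6
3: NₕSₕ = 51032·46.3 = 2362781.6
Σ NₕSₕ = 4107116.6.
n_1 = 500·1003001.4/4107116.6 = 122.105... → 122.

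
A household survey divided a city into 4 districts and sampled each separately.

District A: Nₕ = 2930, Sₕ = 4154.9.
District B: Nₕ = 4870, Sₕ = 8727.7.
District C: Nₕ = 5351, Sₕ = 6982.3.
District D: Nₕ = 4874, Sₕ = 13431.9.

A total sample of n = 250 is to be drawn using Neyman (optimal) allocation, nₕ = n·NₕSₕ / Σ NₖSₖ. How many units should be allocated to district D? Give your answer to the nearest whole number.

104

Σ NₕSₕ = 2930·4154.9 + 4870·8727.7 + 5351·6982.3 + 4874·13431.9 = 157507123.9.
Share for D: 65467080.6/157507123.9 = 0.41565.
n_D = 250 × 0.41565 = 103.911... → 104.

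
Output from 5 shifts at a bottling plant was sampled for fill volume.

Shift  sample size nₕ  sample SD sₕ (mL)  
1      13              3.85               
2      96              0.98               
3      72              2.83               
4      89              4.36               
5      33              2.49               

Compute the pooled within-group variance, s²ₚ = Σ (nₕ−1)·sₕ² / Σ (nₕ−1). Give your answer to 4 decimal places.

9.0906

1: (13−1)·3.85² = 12·14.8225 = 177.87
2: (96−1)·0.98² = 95·0.9604 = 91.238
3: (72−1)·2.83² = 71·8.0089 = 568.6319
4: (89−1)·4.36² = 88·19.0096 = 1672.8448
5: (33−1)·2.49² = 32·6.2001 = 198.4032
Numerator = 2708.9879; denominator = Σ(nₕ−1) = 298.
s²ₚ = 2708.9879/298 = 9.090563... → 9.0906.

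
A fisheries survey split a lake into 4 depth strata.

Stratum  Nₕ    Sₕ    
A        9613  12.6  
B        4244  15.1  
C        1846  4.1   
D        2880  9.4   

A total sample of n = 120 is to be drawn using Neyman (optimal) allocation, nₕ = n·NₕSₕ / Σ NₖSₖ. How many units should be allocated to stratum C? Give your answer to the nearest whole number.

4

A: NₕSₕ = 9613·12.6 = 121123.8
B: NₕSₕ = 4244·15.1 = 64084.4
C: NₕSₕ = 1846·4.1 = 7568.6
D: NₕSₕ = 2880·9.4 = 27072
Σ NₕSₕ = 219848.8.
n_C = 120·7568.6/219848.8 = 4.131... → 4.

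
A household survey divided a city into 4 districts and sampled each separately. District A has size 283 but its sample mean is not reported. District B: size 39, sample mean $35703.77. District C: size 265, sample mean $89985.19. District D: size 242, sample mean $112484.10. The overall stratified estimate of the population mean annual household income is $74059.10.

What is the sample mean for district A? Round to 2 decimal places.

31573.57

Σ Nₕx̄ₕ = N·μ, so 283·x̄_A = 829·74059.10 − (39·35703.77 + 265·89985.19 + 242·112484.10).
= 61394993.9 − 52459674.58 = 8935319.32.
x̄_A = 8935319.32 / 283 = 31573.5665... → 31573.57.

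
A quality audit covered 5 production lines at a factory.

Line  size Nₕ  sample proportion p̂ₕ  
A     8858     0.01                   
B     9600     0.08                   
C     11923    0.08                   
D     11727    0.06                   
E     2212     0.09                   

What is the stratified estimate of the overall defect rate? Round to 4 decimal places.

0.0612

N = 8858 + 9600 + 11923 + 11727 + 2212 = 44320.
Overall proportion = Σ (Nₕ/N)·p̂ₕ.
Σ Nₕp̂ₕ = 88.58 + 768 + 953.84 + 703.62 + 199.08 = 2713.12.
2713.12 / 44320 = 0.061217... → 0.0612.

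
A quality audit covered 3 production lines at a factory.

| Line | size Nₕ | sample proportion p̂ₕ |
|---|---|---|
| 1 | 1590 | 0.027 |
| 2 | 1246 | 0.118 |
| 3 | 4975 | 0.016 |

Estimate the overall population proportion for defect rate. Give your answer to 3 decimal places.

0.035

N = 1590 + 1246 + 4975 = 7811.
Overall proportion = Σ (Nₕ/N)·p̂ₕ.
Σ Nₕp̂ₕ = 42.93 + 147.028 + 79.6 = 269.558.
269.558 / 7811 = 0.03451... → 0.035.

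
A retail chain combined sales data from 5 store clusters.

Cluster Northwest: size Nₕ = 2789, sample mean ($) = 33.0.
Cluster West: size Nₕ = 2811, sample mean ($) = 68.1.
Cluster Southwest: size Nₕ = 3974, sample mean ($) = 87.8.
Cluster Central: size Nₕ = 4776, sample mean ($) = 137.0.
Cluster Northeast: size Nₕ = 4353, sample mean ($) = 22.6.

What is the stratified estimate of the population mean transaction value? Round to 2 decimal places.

74.06

x̄_st = (Σ Nₕx̄ₕ) / (Σ Nₕ) = (2789·33.0 + 2811·68.1 + 3974·87.8 + 4776·137.0 + 4353·22.6) / 18703
= 1385073.1 / 18703 = 74.0562... → 74.06.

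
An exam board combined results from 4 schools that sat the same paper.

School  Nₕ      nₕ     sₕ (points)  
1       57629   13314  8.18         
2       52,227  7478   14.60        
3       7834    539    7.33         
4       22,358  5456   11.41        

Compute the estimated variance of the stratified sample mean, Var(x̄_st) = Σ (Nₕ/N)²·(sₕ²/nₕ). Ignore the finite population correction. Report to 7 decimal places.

0.0057353

N = 140048. Term for each stratum: Wₕ²sₕ²/nₕ.
Var(x̄_st) = 0.0008509938 + 0.0039642094 + 0.0003119123 + 0.0006081476 = 0.0057352631 → 0.0057353.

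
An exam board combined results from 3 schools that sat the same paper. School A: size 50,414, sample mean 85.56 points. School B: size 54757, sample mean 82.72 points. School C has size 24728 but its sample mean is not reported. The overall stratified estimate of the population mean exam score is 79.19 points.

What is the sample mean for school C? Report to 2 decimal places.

58.39

N = 50414 + 54757 + 24728 = 129899.
Overall total = μ·N = 79.19·129899 = 10286701.81.
Subtract the known strata: 50414·85.56 + 54757·82.72 = 8842920.88.
Remaining total for school C: 10286701.81 − 8842920.88 = 1443780.93.
Divide by its size: 1443780.93 / 24728 = 58.3865... → 58.39.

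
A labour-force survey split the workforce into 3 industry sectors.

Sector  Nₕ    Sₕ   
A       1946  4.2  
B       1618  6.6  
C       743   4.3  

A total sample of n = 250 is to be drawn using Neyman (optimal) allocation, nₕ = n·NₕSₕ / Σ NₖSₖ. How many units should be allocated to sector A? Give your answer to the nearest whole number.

Σ NₕSₕ = 1946·4.2 + 1618·6.6 + 743·4.3 = 22046.9.
Share for A: 8173.2/22046.9 = 0.37072.
n_A = 250 × 0.37072 = 92.680... → 93.

93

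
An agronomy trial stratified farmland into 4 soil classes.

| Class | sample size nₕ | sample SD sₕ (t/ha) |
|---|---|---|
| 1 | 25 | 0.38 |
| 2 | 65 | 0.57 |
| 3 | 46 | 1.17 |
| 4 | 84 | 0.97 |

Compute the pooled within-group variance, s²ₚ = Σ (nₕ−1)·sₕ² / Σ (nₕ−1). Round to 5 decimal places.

1: (25−1)·0.38² = 24·0.1444 = 3.4656
2: (65−1)·0.57² = 64·0.3249 = 20.7936
3: (46−1)·1.17² = 45·1.3689 = 61.6005
4: (84−1)·0.97² = 83·0.9409 = 78.0947
Numerator = 163.9544; denominator = Σ(nₕ−1) = 216.
s²ₚ = 163.9544/216 = 0.7590481... → 0.75905.

0.75905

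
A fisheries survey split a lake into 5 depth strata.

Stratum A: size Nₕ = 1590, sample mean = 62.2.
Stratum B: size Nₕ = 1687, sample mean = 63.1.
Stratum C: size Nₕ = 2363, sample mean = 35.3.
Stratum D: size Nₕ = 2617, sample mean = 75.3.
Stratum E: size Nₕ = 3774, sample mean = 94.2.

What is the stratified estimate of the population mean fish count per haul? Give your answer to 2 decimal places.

N = 1590 + 1687 + 2363 + 2617 + 3774 = 12031.
Overall mean = Σ (Nₕ/N)·x̄ₕ — weight by population share, not a simple average.
Σ Nₕx̄ₕ = 1590·62.2 + 1687·63.1 + 2363·35.3 + 2617·75.3 + 3774·94.2 = 98898 + 106449.7 + 83413.9 + 197060.1 + 355510.8 = 841332.5.
Divide by N: 841332.5 / 12031 = 69.9304... → 69.93.

69.93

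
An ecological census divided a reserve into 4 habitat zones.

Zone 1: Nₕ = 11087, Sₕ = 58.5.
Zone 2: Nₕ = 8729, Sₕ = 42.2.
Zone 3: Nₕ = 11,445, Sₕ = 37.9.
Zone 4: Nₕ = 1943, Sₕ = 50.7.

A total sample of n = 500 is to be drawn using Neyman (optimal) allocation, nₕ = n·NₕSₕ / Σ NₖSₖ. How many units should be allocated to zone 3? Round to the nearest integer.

Σ NₕSₕ = 11087·58.5 + 8729·42.2 + 11445·37.9 + 1943·50.7 = 1549228.9.
Share for 3: 433765.5/1549228.9 = 0.27999.
n_3 = 500 × 0.27999 = 139.994... → 140.

140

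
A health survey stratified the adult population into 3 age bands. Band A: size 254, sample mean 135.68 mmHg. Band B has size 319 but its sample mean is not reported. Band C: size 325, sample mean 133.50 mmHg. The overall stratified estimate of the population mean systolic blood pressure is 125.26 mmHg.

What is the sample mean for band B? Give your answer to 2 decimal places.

108.57

Σ Nₕx̄ₕ = N·μ, so 319·x̄_B = 898·125.26 − (254·135.68 + 325·133.50).
= 112483.48 − 77850.22 = 34633.26.
x̄_B = 34633.26 / 319 = 108.5682... → 108.57.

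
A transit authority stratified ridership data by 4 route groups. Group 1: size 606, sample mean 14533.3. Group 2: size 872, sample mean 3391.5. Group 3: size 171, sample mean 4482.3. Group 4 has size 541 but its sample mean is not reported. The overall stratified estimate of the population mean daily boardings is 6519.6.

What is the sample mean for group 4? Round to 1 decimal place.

N = 606 + 872 + 171 + 541 = 2190.
Overall total = μ·N = 6519.6·2190 = 14277924.
Subtract the known strata: 606·14533.3 + 872·3391.5 + 171·4482.3 = 12531041.1.
Remaining total for group 4: 14277924 − 12531041.1 = 1746882.9.
Divide by its size: 1746882.9 / 541 = 3228.989... → 3229.0.

3229.0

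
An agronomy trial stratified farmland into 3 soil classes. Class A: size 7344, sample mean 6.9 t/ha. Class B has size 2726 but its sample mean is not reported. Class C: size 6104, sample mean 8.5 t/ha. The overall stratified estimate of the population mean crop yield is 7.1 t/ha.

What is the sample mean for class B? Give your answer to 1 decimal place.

N = 7344 + 2726 + 6104 = 16174.
Overall total = μ·N = 7.1·16174 = 114835.4.
Subtract the known strata: 7344·6.9 + 6104·8.5 = 102557.6.
Remaining total for class B: 114835.4 − 102557.6 = 12277.8.
Divide by its size: 12277.8 / 2726 = 4.504... → 4.5.

4.5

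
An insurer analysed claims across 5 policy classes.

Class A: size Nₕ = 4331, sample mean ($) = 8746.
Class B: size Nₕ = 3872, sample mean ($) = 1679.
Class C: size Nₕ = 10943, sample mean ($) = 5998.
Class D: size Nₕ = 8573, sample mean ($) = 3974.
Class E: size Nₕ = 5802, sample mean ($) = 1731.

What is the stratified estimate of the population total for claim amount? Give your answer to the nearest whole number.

154128492

Population total = Σ Nₕ·x̄ₕ (each stratum's size times its mean).
4331·8746 + 3872·1679 + 10943·5998 + 8573·3974 + 5802·1731 = 37878926 + 6501088 + 65636114 + 34069102 + 10043262 = 154128492.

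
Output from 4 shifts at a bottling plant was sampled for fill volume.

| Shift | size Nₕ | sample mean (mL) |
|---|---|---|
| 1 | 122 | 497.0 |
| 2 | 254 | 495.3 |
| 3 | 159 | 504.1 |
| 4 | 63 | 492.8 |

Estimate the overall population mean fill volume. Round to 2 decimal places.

N = 122 + 254 + 159 + 63 = 598.
The stratified mean weights each stratum mean by its population share Nₕ/N.
Σ Nₕx̄ₕ = 122·497.0 + 254·495.3 + 159·504.1 + 63·492.8 = 60634 + 125806.2 + 80151.9 + 31046.4 = 297638.5.
Divide by N: 297638.5 / 598 = 497.7232... → 497.72.

497.72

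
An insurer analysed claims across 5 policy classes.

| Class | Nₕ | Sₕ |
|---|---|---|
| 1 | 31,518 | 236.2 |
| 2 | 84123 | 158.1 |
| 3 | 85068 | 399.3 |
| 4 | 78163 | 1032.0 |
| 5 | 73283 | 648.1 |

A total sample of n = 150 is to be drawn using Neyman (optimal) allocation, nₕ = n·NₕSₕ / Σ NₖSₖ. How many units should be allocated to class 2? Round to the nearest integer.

1: NₕSₕ = 31518·236.2 = 7444551.6
2: NₕSₕ = 84123·158.1 = 13299846.3
3: NₕSₕ = 85068·399.3 = 33967652.4
4: NₕSₕ = 78163·1032.0 = 80664216
5: NₕSₕ = 73283·648.1 = 47494712.3
Σ NₕSₕ = 182870978.6.
n_2 = 150·13299846.3/182870978.6 = 10.909... → 11.

11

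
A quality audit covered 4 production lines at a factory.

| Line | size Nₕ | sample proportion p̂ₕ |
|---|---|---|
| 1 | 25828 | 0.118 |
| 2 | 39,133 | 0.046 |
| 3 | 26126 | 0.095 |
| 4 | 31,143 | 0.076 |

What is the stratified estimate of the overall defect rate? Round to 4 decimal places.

0.0793

Wₕ = Nₕ/N with N = 122230: 0.2113, 0.3202, 0.2137, 0.2548.
p̂_st = 0.2113·0.118 + 0.3202·0.046 + 0.2137·0.095 + 0.2548·0.076 ≈ 0.079331... → 0.0793.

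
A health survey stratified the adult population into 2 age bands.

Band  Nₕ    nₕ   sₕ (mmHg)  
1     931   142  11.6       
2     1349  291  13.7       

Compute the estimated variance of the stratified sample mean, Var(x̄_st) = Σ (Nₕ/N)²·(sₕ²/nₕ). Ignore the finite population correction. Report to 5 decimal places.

N = 2280. Term for each stratum: Wₕ²sₕ²/nₕ.
Var(x̄_st) = 0.15800008 + 0.22578878 = 0.38378885 → 0.38379.

0.38379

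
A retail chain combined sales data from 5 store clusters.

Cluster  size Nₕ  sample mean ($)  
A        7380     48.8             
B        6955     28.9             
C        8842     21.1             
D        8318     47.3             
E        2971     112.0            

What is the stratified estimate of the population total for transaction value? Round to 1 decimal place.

A: 7380·48.8 = 360144
B: 6955·28.9 = 200999.5
C: 8842·21.1 = 186566.2
D: 8318·47.3 = 393441.4
E: 2971·112.0 = 332752
τ̂ = Σ Nₕx̄ₕ = 1473903.1.

1473903.1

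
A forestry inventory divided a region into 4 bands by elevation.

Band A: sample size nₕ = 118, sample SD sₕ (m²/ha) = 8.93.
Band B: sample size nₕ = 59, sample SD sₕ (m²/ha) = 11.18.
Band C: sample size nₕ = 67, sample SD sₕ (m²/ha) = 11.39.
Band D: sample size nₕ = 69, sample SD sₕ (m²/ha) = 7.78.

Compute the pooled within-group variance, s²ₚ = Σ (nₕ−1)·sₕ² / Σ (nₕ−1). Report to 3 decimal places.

94.686

Degrees of freedom: 117 + 58 + 66 + 68 = 309.
Σ(nₕ−1)sₕ² = 117·79.7449 + 58·124.9924 + 66·129.7321 + 68·60.5284 = 29257.9623.
s²ₚ = 29257.9623 / 309 = 94.68596... → 94.686.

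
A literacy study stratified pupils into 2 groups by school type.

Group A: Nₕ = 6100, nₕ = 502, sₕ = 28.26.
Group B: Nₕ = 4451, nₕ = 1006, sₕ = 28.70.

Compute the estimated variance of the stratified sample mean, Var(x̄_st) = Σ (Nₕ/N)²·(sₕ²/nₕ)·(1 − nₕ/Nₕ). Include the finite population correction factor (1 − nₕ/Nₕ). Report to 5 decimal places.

0.60077

N = 10551. Term for each stratum: Wₕ²sₕ²/nₕ·(1−nₕ/Nₕ).
Var(x̄_st) = 0.48799580 + 0.11277826 = 0.60077406 → 0.60077.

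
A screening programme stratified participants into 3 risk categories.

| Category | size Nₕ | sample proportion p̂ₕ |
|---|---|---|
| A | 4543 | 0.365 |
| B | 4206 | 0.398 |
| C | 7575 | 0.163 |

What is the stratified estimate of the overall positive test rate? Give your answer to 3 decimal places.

Wₕ = Nₕ/N with N = 16324: 0.2783, 0.2577, 0.4640.
p̂_st = 0.2783·0.365 + 0.2577·0.398 + 0.4640·0.163 ≈ 0.27977... → 0.280.

0.280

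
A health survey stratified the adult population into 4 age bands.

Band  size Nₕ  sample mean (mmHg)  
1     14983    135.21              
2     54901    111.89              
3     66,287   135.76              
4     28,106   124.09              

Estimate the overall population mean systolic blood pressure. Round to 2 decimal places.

125.74

x̄_st = (Σ Nₕx̄ₕ) / (Σ Nₕ) = (14983·135.21 + 54901·111.89 + 66287·135.76 + 28106·124.09) / 164277
= 20655520.98 / 164277 = 125.7359... → 125.74.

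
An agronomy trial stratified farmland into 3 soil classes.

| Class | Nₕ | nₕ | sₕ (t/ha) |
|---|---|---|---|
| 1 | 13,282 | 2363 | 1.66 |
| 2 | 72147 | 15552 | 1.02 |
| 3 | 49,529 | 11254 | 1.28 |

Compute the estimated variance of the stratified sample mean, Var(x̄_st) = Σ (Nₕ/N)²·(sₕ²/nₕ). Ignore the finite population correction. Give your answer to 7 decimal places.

N = 134958; Wₕ = Nₕ/N.
class 1: (13282/134958)²·1.66²/2363 = 0.0000112949
class 2: (72147/134958)²·1.02²/15552 = 0.0000191185
class 3: (49529/134958)²·1.28²/11254 = 0.0000196081
Sum = 0.0000500214 → 0.0000500.

0.0000500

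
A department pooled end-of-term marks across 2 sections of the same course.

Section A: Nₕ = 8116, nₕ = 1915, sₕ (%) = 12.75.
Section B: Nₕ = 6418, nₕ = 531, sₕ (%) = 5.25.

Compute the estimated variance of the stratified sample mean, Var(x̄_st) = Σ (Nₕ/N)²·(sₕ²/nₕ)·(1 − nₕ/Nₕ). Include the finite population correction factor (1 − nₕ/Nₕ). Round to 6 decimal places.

N = 14534; Wₕ = Nₕ/N.
section A: (8116/14534)²·12.75²/1915·(1 − 1915/8116) = 0.020224838
section B: (6418/14534)²·5.25²/531·(1 − 531/6418) = 0.009284265
Sum = 0.029509103 → 0.029509.

0.029509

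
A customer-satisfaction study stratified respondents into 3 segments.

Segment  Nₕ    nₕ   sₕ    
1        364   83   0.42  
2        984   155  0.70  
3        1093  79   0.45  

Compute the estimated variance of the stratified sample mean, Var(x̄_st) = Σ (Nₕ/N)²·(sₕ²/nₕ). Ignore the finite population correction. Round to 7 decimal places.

0.0010749

N = 2441. Term for each stratum: Wₕ²sₕ²/nₕ.
Var(x̄_st) = 0.0000472593 + 0.0005137112 + 0.0005139285 = 0.0010748990 → 0.0010749.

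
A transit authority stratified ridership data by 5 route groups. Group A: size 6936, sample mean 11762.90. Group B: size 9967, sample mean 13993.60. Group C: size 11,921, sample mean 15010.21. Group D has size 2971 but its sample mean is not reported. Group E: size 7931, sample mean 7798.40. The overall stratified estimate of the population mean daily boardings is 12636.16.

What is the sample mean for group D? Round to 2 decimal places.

N = 6936 + 9967 + 11921 + 2971 + 7931 = 39726.
Overall total = μ·N = 12636.16·39726 = 501984092.16.
Subtract the known strata: 6936·11762.90 + 9967·13993.60 + 11921·15010.21 + 7931·7798.40 = 461847509.41.
Remaining total for group D: 501984092.16 − 461847509.41 = 40136582.75.
Divide by its size: 40136582.75 / 2971 = 13509.4523... → 13509.45.

13509.45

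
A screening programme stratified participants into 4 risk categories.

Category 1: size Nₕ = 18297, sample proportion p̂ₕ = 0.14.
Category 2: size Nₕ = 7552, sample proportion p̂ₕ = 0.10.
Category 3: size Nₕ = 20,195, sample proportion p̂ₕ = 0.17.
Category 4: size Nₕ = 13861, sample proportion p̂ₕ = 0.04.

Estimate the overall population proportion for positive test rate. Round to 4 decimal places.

0.1219

Wₕ = Nₕ/N with N = 59905: 0.3054, 0.1261, 0.3371, 0.2314.
p̂_st = 0.3054·0.14 + 0.1261·0.10 + 0.3371·0.17 + 0.2314·0.04 ≈ 0.121933... → 0.1219.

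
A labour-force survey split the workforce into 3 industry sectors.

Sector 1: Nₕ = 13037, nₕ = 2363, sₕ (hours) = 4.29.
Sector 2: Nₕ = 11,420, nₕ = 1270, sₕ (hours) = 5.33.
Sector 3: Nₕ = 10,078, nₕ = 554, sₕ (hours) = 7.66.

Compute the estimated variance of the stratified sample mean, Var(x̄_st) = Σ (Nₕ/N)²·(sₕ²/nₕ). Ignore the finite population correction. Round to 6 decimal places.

0.012575

N = 34535. Term for each stratum: Wₕ²sₕ²/nₕ.
Var(x̄_st) = 0.001109909 + 0.002446042 + 0.009019398 = 0.012575349 → 0.012575.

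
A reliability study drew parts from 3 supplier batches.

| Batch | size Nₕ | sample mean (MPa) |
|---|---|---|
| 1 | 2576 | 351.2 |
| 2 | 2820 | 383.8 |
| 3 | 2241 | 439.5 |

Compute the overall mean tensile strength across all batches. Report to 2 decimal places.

389.15

x̄_st = (Σ Nₕx̄ₕ) / (Σ Nₕ) = (2576·351.2 + 2820·383.8 + 2241·439.5) / 7637
= 2971926.7 / 7637 = 389.1484... → 389.15.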